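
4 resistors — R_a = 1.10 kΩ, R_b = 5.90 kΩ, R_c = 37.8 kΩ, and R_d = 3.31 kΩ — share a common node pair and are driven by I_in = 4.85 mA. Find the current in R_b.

I ≈ 0.584 mA

Total conductance ΣG = 1/1.10 + 1/5.90 + 1/37.8 + 1/3.31 = 1.407 (units of 1/kΩ).
R_b takes the fraction G_k/ΣG = 0.1695/1.407 = 0.1205, so I = 4.85 × 0.1205 = 0.5842 mA.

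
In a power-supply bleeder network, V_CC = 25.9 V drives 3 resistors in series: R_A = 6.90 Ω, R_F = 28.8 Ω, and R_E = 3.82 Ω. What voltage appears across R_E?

V ≈ 2.50 V

Series total: ΣR = 6.90 + 28.8 + 3.82 = 39.52 Ω.
By the voltage-divider rule, V = 25.9 × 3.820/39.52 = 2.503 V.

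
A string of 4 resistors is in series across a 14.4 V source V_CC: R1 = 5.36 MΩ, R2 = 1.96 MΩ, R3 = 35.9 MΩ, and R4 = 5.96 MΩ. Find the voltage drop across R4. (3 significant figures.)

V ≈ 1.75 V

ΣR = 5.36 + 1.96 + 35.9 + 5.96 = 49.18 MΩ.
V = V_CC · R/ΣR = 14.4 × 0.1212 = 1.745 V.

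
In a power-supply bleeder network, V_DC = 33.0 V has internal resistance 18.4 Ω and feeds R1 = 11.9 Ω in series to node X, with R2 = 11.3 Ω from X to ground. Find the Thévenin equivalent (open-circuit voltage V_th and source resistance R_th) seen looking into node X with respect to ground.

V_th ≈ 8.96 V, R_th ≈ 8.23 Ω

R1' = 18.4 + 11.9 = 30.30 Ω (source resistance + R1).
Open-circuit (no load on X): V_th = V_DC · R2/(R1' + R2) = 33.0 × 11.3/(30.30 + 11.3) = 8.964 V.
With V_DC suppressed (replaced by a short), R_th = R1' ‖ R2 = (30.30 × 11.3)/(30.30 + 11.3) = 8.231 Ω.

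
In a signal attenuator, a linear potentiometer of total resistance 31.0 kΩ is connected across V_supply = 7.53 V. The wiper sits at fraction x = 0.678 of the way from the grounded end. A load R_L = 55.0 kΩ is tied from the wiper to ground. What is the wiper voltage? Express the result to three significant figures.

V_out ≈ 4.55 V

The pot divides into 9.982 kΩ above the wiper and 21.02 kΩ below.
(x·R_p) ‖ R_L = 15.21 kΩ.
Then V_out = V_supply · 15.21/(9.982 + 15.21) = 4.546 V.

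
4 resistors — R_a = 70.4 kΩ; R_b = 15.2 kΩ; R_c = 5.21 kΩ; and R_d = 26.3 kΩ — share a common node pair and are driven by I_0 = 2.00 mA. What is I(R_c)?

I ≈ 1.24 mA

Conductances: ΣG = 1/70.4 + 1/15.2 + 1/5.21 + 1/26.3 = 0.3100 (1/kΩ).
R_c takes the fraction G_k/ΣG = 0.1919/0.3100 = 0.6192, so I = 2.00 × 0.6192 = 1.238 mA.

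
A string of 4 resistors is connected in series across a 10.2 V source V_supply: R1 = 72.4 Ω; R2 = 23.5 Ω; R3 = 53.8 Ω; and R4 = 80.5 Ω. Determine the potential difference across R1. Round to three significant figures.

V ≈ 3.21 V

Total series resistance ΣR = 72.4 + 23.5 + 53.8 + 80.5 = 230.2 Ω.
Voltage divider: V = V_supply · (72.40 / 230.2) = 10.2 × 0.3145 = 3.208 V.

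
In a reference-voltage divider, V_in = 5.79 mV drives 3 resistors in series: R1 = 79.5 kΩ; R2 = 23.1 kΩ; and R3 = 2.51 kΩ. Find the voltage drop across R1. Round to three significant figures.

Series total: ΣR = 79.5 + 23.1 + 2.51 = 105.1 kΩ.
V = V_in · R/ΣR = 5.79 × 0.7564 = 4.379 mV.

V ≈ 4.38 mV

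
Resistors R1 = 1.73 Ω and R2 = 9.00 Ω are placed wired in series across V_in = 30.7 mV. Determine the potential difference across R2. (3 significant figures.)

V ≈ 25.8 mV

Total series resistance ΣR = 1.73 + 9.00 = 10.73 Ω.
By the voltage-divider rule, V = 30.7 × 9.000/10.73 = 25.75 mV.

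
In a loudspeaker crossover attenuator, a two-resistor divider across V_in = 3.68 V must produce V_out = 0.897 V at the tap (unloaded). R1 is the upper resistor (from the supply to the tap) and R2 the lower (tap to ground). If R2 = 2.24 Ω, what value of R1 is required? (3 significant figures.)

V_out/V_in = R2/(R1+R2) = 0.2437.
R1 = R2·(1/k − 1) = 2.24 × 3.103 = 6.950 Ω.

R1 ≈ 6.95 Ω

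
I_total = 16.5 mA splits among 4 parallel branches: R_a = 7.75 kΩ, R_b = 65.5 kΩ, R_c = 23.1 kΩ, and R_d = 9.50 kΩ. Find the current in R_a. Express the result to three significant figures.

I ≈ 7.27 mA

ΣG = 1/7.75 + 1/65.5 + 1/23.1 + 1/9.50 = 0.2929.
R_a takes the fraction G_k/ΣG = 0.1290/0.2929 = 0.4406, so I = 16.5 × 0.4406 = 7.270 mA.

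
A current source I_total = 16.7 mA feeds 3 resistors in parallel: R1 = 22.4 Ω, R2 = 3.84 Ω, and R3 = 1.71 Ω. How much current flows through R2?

Conductances: ΣG = 1/22.4 + 1/3.84 + 1/1.71 = 0.8899 (1/Ω).
By the current-divider rule, I = I_total · G_k/ΣG = 16.7 × 0.2927 = 4.887 mA.

I ≈ 4.89 mA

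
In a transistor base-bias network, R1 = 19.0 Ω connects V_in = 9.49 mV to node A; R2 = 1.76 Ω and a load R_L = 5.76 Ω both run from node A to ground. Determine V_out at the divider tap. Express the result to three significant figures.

R2 ‖ R_L = (1.76 × 5.76)/(1.76 + 5.76) = 1.348 Ω.
Then V_out = V_in · R2'/(R1 + R2') = 9.49 × 1.348/20.35 = 0.6287 mV.

V_out ≈ 0.629 mV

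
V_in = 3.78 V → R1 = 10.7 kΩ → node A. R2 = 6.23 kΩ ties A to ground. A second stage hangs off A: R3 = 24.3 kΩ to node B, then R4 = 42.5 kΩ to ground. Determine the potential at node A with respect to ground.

V_A ≈ 1.31 V

Node A sees R2 in parallel with the series input of stage 2, R3 + R4 = 66.80 kΩ.
R2 ‖ (R3+R4) = 5.699 kΩ.
First divider: V_A = V_in · 5.699/(10.7 + 5.699) = 1.314 V.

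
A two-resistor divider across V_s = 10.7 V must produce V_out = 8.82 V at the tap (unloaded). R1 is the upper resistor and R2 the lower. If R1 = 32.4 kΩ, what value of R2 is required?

R2 ≈ 152 kΩ

The divider ratio is R2/(R1+R2) = 8.82/10.7 = 0.8243.
R2 = R1 · 0.8243/(1 − 0.8243) = 152.0 kΩ.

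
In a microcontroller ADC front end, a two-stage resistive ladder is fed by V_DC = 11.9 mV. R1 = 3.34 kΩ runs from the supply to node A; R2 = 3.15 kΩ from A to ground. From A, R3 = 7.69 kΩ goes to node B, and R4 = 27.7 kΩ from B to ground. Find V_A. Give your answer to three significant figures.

Node A sees R2 in parallel with the series input of stage 2, R3 + R4 = 35.39 kΩ.
Effective lower resistance at A: R2 ‖ 35.39 = 2.893 kΩ.
V_A = 11.9 × 2.893/(3.34 + 2.893) = 5.523 mV.

V_A ≈ 5.52 mV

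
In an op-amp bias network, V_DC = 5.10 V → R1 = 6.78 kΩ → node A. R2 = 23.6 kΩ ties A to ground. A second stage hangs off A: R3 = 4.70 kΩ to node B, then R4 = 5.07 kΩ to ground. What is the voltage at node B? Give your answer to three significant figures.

V_B ≈ 1.34 V

Looking into the second stage from A: R3 + R4 = 9.770 kΩ appears in parallel with R2.
R2 ‖ (R3+R4) = 6.910 kΩ.
So V_A = 5.10 × 0.5047 = 2.574 V.
Stage 2 is unloaded, so V_B = V_A · R4/(R3+R4) = 2.574 × 5.07/9.770 = 1.336 V.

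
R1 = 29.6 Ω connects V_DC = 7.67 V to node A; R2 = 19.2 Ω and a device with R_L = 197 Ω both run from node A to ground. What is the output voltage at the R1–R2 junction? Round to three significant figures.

V_out ≈ 2.85 V

The load sits in parallel with R2, giving an effective lower resistance R2' = R2·R_L/(R2+R_L) = 17.49 Ω.
Then V_out = V_DC · R2'/(R1 + R2') = 7.67 × 17.49/47.09 = 2.849 V.
(Unloaded it would be 3.02 V; the load pulls it down.)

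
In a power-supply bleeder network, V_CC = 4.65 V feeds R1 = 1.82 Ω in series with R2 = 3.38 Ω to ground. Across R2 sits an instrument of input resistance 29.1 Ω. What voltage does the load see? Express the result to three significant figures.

The load sits in parallel with R2, giving an effective lower resistance R2' = R2·R_L/(R2+R_L) = 3.028 Ω.
Then V_out = V_CC · R2'/(R1 + R2') = 4.65 × 3.028/4.848 = 2.904 V.

V_out ≈ 2.90 V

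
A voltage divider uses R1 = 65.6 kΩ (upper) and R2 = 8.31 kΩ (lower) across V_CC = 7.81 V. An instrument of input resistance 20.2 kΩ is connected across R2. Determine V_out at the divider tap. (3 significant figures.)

The load sits in parallel with R2, giving an effective lower resistance R2' = R2·R_L/(R2+R_L) = 5.888 kΩ.
Then V_out = V_CC · R2'/(R1 + R2') = 7.81 × 5.888/71.49 = 0.6432 V.
(Unloaded it would be 0.878 V; the load pulls it down.)

V_out ≈ 0.643 V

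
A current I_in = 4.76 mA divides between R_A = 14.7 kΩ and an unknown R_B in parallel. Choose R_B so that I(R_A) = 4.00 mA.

Two-branch current divider: I_A = I_in · R_B/(R_A + R_B).
4.00/4.76 = R_B/(R_A + R_B) → R_B = R_A · (0.8403)/(1 − 0.8403) = 14.7 × 5.263 = 77.37 kΩ.

R_B ≈ 77.4 kΩ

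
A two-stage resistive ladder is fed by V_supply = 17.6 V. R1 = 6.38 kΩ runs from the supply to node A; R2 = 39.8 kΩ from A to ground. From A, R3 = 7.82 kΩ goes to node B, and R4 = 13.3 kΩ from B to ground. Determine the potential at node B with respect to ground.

Node A sees R2 in parallel with the series input of stage 2, R3 + R4 = 21.12 kΩ.
R2 ‖ (R3+R4) = 13.80 kΩ.
First divider: V_A = V_supply · 13.80/(6.38 + 13.80) = 12.04 V.
V_B = V_A × 0.6297 = 7.579 V.

V_B ≈ 7.58 V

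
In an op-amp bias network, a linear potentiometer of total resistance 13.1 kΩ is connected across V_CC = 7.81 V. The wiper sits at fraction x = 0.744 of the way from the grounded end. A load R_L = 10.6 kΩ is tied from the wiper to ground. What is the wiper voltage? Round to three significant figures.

V_out ≈ 4.70 V

Split the track: R_lower = x·R_p = 9.746 kΩ, R_upper = (1−x)·R_p = 3.354 kΩ.
Lower segment in parallel with the load: 9.746 ‖ 10.6 = 5.078 kΩ.
Loaded-divider output: V_out = 7.81 × 0.6022 = 4.704 V.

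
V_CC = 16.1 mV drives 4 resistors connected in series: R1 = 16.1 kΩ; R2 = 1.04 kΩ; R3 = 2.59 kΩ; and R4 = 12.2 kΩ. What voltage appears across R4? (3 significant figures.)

V ≈ 6.15 mV

Total series resistance ΣR = 16.1 + 1.04 + 2.59 + 12.2 = 31.93 kΩ.
V = V_CC · R/ΣR = 16.1 × 0.3821 = 6.152 mV.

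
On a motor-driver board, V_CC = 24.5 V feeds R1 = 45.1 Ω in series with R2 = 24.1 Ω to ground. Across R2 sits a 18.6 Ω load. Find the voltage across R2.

The load sits in parallel with R2, giving an effective lower resistance R2' = R2·R_L/(R2+R_L) = 10.50 Ω.
Then V_out = V_CC · R2'/(R1 + R2') = 24.5 × 10.50/55.60 = 4.626 V.

V_out ≈ 4.63 V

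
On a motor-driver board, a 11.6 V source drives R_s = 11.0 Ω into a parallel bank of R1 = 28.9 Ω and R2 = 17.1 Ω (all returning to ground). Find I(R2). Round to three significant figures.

Combine the parallel branches: R_p = (1/28.9 + 1/17.1)⁻¹ = 10.74 Ω.
V_A by voltage divider: V_A = 11.6 × 10.74/(11.0 + 10.74) = 5.732 V.
Branch current I = V_A/R2 = 5.732/17.1 = 0.3352 A.

I ≈ 0.335 A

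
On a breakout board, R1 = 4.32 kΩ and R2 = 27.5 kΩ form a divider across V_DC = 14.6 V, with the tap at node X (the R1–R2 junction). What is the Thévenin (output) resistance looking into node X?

Looking into X with the source shorted: R_th = R1·R2/(R1+R2) = 4.320 × 27.5/31.82 = 3.734 kΩ.

R_th ≈ 3.73 kΩ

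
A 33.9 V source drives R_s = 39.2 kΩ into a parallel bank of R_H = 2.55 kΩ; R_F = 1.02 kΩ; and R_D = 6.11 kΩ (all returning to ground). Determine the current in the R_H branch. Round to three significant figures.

I ≈ 0.217 mA

Combine the parallel branches: R_p = (1/2.55 + 1/1.02 + 1/6.11)⁻¹ = 0.6510 kΩ.
V_A = 33.9 × 0.6510/39.85 = 0.5537 V.
Branch current I = V_A/R_H = 0.5537/2.55 = 0.2172 mA.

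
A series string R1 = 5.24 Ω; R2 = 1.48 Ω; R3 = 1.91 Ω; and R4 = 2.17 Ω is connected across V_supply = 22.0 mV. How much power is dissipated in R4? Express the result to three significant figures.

ΣR = 10.80 Ω → I = 22.0/10.80 = 2.037 mA.
V(R4) = I·R = 4.420 mV; P = V·I = 4.420 × 2.037 = 9.004 µW.

P ≈ 9.00 µW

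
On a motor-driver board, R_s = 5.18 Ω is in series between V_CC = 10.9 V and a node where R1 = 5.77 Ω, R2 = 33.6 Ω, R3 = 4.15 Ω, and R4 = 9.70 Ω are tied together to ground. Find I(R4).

Combine the parallel branches: R_p = (1/5.77 + 1/33.6 + 1/4.15 + 1/9.70)⁻¹ = 1.828 Ω.
V_A by voltage divider: V_A = 10.9 × 1.828/(5.18 + 1.828) = 2.843 V.
Branch current I = V_A/R4 = 2.843/9.70 = 0.2931 A.

I ≈ 0.293 A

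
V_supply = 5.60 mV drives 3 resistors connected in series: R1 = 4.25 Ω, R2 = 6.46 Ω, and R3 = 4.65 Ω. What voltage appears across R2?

V ≈ 2.36 mV

Total series resistance ΣR = 4.25 + 6.46 + 4.65 = 15.36 Ω.
By the voltage-divider rule, V = 5.60 × 6.460/15.36 = 2.355 mV.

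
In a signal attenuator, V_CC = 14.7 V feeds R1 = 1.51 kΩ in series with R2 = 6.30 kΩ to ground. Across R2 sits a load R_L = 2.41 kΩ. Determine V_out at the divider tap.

V_out ≈ 7.88 V

The load sits in parallel with R2, giving an effective lower resistance R2' = R2·R_L/(R2+R_L) = 1.743 kΩ.
Then V_out = V_CC · R2'/(R1 + R2') = 14.7 × 1.743/3.253 = 7.877 V.
(Unloaded it would be 11.9 V; the load pulls it down.)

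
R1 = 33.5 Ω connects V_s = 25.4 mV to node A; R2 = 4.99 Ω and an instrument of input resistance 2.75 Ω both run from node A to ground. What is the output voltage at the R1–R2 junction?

First combine the lower leg with the load: R2 ‖ R_L = 1.773 Ω.
Voltage divider with the loaded lower leg: V_out = 25.4 × 1.773/(33.5 + 1.773) = 25.4 × 0.05026 = 1.277 mV.
(Unloaded it would be 3.29 mV; the load pulls it down.)

V_out ≈ 1.28 mV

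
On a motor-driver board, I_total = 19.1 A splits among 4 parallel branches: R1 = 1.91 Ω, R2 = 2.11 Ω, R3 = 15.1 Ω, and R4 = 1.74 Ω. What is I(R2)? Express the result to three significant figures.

Total conductance ΣG = 1/1.91 + 1/2.11 + 1/15.1 + 1/1.74 = 1.638 (units of 1/Ω).
Current divider: I(R2) = I_total · G_k/ΣG = 19.1 × (0.4739/1.638) = 19.1 × 0.2893 = 5.525 A.

I ≈ 5.52 A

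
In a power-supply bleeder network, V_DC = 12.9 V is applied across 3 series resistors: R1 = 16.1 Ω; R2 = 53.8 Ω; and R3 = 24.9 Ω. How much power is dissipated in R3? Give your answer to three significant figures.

Series current I = V_DC/ΣR = 12.9/94.80 = 0.1361 A.
P = I²R = 0.01852 × 24.9 = 0.4611 W.

P ≈ 0.461 W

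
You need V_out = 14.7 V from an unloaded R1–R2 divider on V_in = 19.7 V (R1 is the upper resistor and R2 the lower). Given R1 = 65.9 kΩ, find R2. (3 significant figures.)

R2 ≈ 194 kΩ

Required fraction k = V_out/V_in = 0.7462.
R2 = R1 · 0.7462/(1 − 0.7462) = 193.7 kΩ.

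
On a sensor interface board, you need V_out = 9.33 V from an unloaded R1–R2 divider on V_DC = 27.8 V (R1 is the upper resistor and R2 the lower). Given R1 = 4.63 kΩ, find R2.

The divider ratio is R2/(R1+R2) = 9.33/27.8 = 0.3356.
Rearranging, R2 = R1·k/(1−k) = 4.63 × 0.5051 = 2.339 kΩ.

R2 ≈ 2.34 kΩ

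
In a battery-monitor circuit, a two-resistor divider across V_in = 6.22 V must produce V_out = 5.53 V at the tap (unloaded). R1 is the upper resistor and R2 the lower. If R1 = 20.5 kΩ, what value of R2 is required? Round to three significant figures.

V_out/V_in = R2/(R1+R2) = 0.8891.
Rearranging, R2 = R1·k/(1−k) = 20.5 × 8.014 = 164.3 kΩ.

R2 ≈ 164 kΩ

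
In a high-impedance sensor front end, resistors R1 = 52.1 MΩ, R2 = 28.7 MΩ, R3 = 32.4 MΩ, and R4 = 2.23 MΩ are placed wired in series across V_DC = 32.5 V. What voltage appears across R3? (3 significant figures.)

V ≈ 9.12 V

ΣR = 52.1 + 28.7 + 32.4 + 2.23 = 115.4 MΩ.
By the voltage-divider rule, V = 32.5 × 32.40/115.4 = 9.122 V.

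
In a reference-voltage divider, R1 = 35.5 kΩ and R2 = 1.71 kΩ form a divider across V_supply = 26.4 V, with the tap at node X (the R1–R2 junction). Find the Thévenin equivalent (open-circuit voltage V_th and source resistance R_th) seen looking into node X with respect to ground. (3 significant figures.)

With X open, the divider is unloaded: V_th = 26.4 × 1.71/37.21 = 1.213 V.
With V_supply suppressed (replaced by a short), R_th = R1 ‖ R2 = (35.50 × 1.71)/(35.50 + 1.71) = 1.631 kΩ.

V_th ≈ 1.21 V, R_th ≈ 1.63 kΩ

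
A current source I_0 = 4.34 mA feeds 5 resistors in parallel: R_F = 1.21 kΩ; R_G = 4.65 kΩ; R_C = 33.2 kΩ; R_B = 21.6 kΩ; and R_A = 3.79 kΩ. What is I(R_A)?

I ≈ 0.829 mA

Total conductance ΣG = 1/1.21 + 1/4.65 + 1/33.2 + 1/21.6 + 1/3.79 = 1.382 (units of 1/kΩ).
Current divider: I(R_A) = I_0 · G_k/ΣG = 4.34 × (0.2639/1.382) = 4.34 × 0.1910 = 0.8287 mA.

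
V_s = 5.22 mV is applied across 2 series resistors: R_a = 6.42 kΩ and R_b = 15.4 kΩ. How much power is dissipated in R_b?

P ≈ 0.881 nW

ΣR = 21.82 kΩ → I = 5.22/21.82 = 0.2392 µA.
P = I²R = 0.05723 × 15.4 = 0.8814 nW.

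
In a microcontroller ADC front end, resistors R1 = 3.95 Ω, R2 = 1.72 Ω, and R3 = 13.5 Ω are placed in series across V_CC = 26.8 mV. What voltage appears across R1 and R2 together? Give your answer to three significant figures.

Total series resistance ΣR = 3.95 + 1.72 + 13.5 = 19.17 Ω.
R_{R1..R2} = 3.95 + 1.72 = 5.670 Ω.
By the voltage-divider rule, V = 26.8 × 5.670/19.17 = 7.927 mV.

V ≈ 7.93 mV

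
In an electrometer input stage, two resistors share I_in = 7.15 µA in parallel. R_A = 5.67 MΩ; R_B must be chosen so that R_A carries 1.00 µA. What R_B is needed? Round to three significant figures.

In a two-way split, I_A/I_in = R_B/(R_A + R_B).
1.00/7.15 = R_B/(R_A + R_B) → R_B = R_A · (0.1399)/(1 − 0.1399) = 5.67 × 0.1626 = 0.9220 MΩ.

R_B ≈ 0.922 MΩ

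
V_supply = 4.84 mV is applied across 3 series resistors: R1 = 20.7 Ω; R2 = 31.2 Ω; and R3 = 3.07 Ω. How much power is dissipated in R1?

P ≈ 0.160 µW

The common current is I = 4.84/54.97 = 0.08805 mA.
P = I²R = 0.007752 × 20.7 = 0.1605 µW.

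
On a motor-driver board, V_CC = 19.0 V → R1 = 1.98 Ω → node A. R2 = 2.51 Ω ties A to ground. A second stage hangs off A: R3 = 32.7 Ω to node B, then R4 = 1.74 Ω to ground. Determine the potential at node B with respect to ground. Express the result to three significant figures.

Node A sees R2 in parallel with the series input of stage 2, R3 + R4 = 34.44 Ω.
Effective lower resistance at A: R2 ‖ 34.44 = 2.339 Ω.
V_A = 19.0 × 2.339/(1.98 + 2.339) = 10.29 V.
Then the unloaded second divider: V_B = V_A × R4/(R3+R4) = 10.29 × 0.05052 = 0.5199 V.

V_B ≈ 0.520 V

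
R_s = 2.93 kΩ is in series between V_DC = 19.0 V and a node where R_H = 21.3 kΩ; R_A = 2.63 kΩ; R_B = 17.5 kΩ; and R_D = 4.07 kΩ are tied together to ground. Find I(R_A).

I ≈ 2.30 mA

Parallel bank: R_p = 1/(1/21.3 + 1/2.63 + 1/17.5 + 1/4.07) = 1.370 kΩ.
V_A by voltage divider: V_A = 19.0 × 1.370/(2.93 + 1.370) = 6.053 V.
Branch current I = V_A/R_A = 6.053/2.63 = 2.302 mA.
(Check via current divider: I_total = 4.419 mA; share G_k/ΣG = 0.5208 → same result.)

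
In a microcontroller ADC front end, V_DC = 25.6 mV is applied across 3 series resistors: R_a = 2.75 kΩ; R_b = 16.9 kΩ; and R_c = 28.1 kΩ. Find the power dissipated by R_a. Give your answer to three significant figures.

P ≈ 0.790 nW

ΣR = 47.75 kΩ → I = 25.6/47.75 = 0.5361 µA.
P(R_a) = I²·R_a = (0.5361)² × 2.75 = 0.7904 nW.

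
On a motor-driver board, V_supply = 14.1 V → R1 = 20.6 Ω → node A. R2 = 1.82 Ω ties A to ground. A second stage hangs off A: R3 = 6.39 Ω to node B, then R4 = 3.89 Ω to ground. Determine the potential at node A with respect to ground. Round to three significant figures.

The second stage (R3 + R4 = 10.28 Ω) loads node A in parallel with R2.
R2 ‖ (R3+R4) = 1.546 Ω.
So V_A = 14.1 × 0.06982 = 0.9845 V.

V_A ≈ 0.984 V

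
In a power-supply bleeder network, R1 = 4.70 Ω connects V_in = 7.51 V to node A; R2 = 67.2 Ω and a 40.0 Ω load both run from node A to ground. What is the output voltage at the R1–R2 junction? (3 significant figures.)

R2 ‖ R_L = (67.2 × 40.0)/(67.2 + 40.0) = 25.07 Ω.
Voltage divider with the loaded lower leg: V_out = 7.51 × 25.07/(4.70 + 25.07) = 7.51 × 0.8421 = 6.325 V.

V_out ≈ 6.32 V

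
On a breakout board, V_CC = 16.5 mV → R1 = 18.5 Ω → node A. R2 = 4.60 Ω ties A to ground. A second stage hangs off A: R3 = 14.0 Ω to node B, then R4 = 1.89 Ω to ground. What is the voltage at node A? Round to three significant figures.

V_A ≈ 2.67 mV

Node A sees R2 in parallel with the series input of stage 2, R3 + R4 = 15.89 Ω.
R2 ‖ (R3+R4) = 3.567 Ω.
First divider: V_A = V_CC · 3.567/(18.5 + 3.567) = 2.667 mV.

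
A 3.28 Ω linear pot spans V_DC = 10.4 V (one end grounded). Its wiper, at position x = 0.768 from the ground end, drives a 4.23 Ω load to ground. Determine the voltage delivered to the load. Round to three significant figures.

The pot divides into 0.7610 Ω above the wiper and 2.519 Ω below.
Lower segment in parallel with the load: 2.519 ‖ 4.23 = 1.579 Ω.
Loaded-divider output: V_out = 10.4 × 0.6748 = 7.018 V.

V_out ≈ 7.02 V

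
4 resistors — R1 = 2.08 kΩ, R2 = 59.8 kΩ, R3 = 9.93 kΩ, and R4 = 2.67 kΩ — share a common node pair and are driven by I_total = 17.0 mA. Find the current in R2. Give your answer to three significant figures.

I ≈ 0.292 mA

ΣG = 1/2.08 + 1/59.8 + 1/9.93 + 1/2.67 = 0.9727.
Current divider: I(R2) = I_total · G_k/ΣG = 17.0 × (0.01672/0.9727) = 17.0 × 0.01719 = 0.2923 mA.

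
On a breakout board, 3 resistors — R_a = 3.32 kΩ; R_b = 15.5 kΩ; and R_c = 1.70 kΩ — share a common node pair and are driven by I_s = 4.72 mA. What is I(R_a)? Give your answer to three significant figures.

I ≈ 1.49 mA

Conductances: ΣG = 1/3.32 + 1/15.5 + 1/1.70 = 0.9540 (1/kΩ).
Current divider: I(R_a) = I_s · G_k/ΣG = 4.72 × (0.3012/0.9540) = 4.72 × 0.3157 = 1.490 mA.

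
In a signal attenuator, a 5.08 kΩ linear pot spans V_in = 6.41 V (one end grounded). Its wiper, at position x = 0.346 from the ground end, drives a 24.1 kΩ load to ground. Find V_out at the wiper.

The pot divides into 3.322 kΩ above the wiper and 1.758 kΩ below.
Lower segment in parallel with the load: 1.758 ‖ 24.1 = 1.638 kΩ.
Loaded-divider output: V_out = 6.41 × 0.3302 = 2.117 V.

V_out ≈ 2.12 V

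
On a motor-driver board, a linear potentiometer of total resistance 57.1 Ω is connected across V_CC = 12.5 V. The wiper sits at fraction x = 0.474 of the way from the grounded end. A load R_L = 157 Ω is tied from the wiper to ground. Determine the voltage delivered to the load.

Lower segment x·R_p = 27.07 Ω; upper segment (1−x)·R_p = 30.03 Ω.
R_L loads the lower segment: effective lower R = 23.09 Ω.
V_out = 12.5 × 23.09/(30.03 + 23.09) = 5.432 V.
(Unloaded: V_out = x·V_CC = 5.92 V.)

V_out ≈ 5.43 V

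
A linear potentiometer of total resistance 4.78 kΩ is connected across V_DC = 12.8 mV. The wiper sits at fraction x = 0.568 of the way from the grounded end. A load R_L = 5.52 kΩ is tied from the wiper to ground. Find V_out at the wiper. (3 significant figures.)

V_out ≈ 6.00 mV

The pot divides into 2.065 kΩ above the wiper and 2.715 kΩ below.
(x·R_p) ‖ R_L = 1.820 kΩ.
V_out = 12.8 × 1.820/(2.065 + 1.820) = 5.996 mV.
(Unloaded: V_out = x·V_DC = 7.27 mV.)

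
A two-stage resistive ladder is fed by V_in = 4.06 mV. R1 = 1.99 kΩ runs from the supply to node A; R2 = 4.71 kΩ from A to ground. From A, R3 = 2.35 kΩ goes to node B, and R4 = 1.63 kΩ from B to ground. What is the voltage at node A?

V_A ≈ 2.11 mV

Node A sees R2 in parallel with the series input of stage 2, R3 + R4 = 3.980 kΩ.
Effective lower resistance at A: R2 ‖ 3.980 = 2.157 kΩ.
So V_A = 4.06 × 0.5202 = 2.112 mV.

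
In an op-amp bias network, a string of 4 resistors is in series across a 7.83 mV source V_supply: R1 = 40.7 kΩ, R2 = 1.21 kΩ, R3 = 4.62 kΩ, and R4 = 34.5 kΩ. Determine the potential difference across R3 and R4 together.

V ≈ 3.78 mV

Total series resistance ΣR = 40.7 + 1.21 + 4.62 + 34.5 = 81.03 kΩ.
R_{R3..R4} = 4.62 + 34.5 = 39.12 kΩ.
By the voltage-divider rule, V = 7.83 × 39.12/81.03 = 3.780 mV.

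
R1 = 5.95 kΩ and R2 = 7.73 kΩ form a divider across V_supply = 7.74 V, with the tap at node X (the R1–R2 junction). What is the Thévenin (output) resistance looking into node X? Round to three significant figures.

R_th ≈ 3.36 kΩ

With V_supply suppressed (replaced by a short), R_th = R1 ‖ R2 = (5.950 × 7.73)/(5.950 + 7.73) = 3.362 kΩ.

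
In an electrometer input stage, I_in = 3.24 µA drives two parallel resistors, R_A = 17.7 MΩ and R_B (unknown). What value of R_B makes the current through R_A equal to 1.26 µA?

R_B ≈ 11.3 MΩ

Two-branch current divider: I_A = I_in · R_B/(R_A + R_B).
1.26/3.24 = R_B/(R_A + R_B) → R_B = R_A · (0.3889)/(1 − 0.3889) = 17.7 × 0.6364 = 11.26 MΩ.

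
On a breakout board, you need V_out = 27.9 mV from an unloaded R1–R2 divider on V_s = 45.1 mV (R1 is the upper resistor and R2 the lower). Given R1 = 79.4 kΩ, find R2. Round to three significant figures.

V_out/V_s = R2/(R1+R2) = 0.6186.
Rearranging, R2 = R1·k/(1−k) = 79.4 × 1.622 = 128.8 kΩ.

R2 ≈ 129 kΩ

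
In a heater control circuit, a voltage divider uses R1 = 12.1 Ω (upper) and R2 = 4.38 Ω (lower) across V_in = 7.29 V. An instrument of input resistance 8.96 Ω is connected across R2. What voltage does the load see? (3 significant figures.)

The load sits in parallel with R2, giving an effective lower resistance R2' = R2·R_L/(R2+R_L) = 2.942 Ω.
Now apply the divider: V_out = 7.29 × 0.1956 = 1.426 V.

V_out ≈ 1.43 V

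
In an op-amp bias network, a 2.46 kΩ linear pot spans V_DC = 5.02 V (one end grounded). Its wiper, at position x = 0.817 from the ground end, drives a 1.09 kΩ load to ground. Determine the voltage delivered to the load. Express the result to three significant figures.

V_out ≈ 3.07 V

The pot divides into 0.4502 kΩ above the wiper and 2.010 kΩ below.
R_L loads the lower segment: effective lower R = 0.7067 kΩ.
V_out = 5.02 × 0.7067/(0.4502 + 0.7067) = 3.067 V.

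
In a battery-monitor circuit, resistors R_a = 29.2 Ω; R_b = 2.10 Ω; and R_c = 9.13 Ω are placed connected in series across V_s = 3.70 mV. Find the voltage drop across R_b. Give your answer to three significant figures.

Series total: ΣR = 29.2 + 2.10 + 9.13 = 40.43 Ω.
By the voltage-divider rule, V = 3.70 × 2.100/40.43 = 0.1922 mV.

V ≈ 0.192 mV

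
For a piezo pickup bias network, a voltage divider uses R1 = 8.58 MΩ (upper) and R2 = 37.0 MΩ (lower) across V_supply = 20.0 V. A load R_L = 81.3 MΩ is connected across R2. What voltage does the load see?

V_out ≈ 15.0 V

The load sits in parallel with R2, giving an effective lower resistance R2' = R2·R_L/(R2+R_L) = 25.43 MΩ.
Now apply the divider: V_out = 20.0 × 0.7477 = 14.95 V.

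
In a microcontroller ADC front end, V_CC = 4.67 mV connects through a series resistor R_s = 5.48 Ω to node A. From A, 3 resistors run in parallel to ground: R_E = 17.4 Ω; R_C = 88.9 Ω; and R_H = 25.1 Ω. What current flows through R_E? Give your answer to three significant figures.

I ≈ 0.168 mA

Parallel bank: R_p = 1/(1/17.4 + 1/88.9 + 1/25.1) = 9.211 Ω.
Node voltage V_A = V_CC · R_p/(R_s + R_p) = 4.67 × 0.6270 = 2.928 mV.
I(R_E) = V_A / R_E = 2.928/17.4 = 0.1683 mA.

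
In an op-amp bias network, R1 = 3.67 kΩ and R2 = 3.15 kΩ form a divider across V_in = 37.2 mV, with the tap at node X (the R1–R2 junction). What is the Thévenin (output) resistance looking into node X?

Zeroing V_in shorts the top of R1 to ground, so R_th = R1 ‖ R2 = 1.695 kΩ.

R_th ≈ 1.70 kΩ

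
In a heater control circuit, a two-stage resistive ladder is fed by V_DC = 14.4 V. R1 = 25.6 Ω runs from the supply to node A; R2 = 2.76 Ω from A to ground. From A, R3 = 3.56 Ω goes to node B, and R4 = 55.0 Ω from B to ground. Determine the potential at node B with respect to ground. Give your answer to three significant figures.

The second stage (R3 + R4 = 58.56 Ω) loads node A in parallel with R2.
Effective lower resistance at A: R2 ‖ 58.56 = 2.636 Ω.
First divider: V_A = V_DC · 2.636/(25.6 + 2.636) = 1.344 V.
Then the unloaded second divider: V_B = V_A × R4/(R3+R4) = 1.344 × 0.9392 = 1.263 V.

V_B ≈ 1.26 V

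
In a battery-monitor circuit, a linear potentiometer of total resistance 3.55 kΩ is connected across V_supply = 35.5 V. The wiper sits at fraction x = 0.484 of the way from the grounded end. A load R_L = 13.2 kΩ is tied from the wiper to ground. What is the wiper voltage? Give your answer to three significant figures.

Lower segment x·R_p = 1.718 kΩ; upper segment (1−x)·R_p = 1.832 kΩ.
Lower segment in parallel with the load: 1.718 ‖ 13.2 = 1.520 kΩ.
Loaded-divider output: V_out = 35.5 × 0.4535 = 16.10 V.

V_out ≈ 16.1 V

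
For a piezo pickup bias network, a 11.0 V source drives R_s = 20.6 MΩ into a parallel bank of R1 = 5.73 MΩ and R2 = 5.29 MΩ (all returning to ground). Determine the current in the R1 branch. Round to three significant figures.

I ≈ 0.226 µA

Equivalent of the parallel group: R_p = 2.751 MΩ.
Node voltage V_A = V_in · R_p/(R_s + R_p) = 11.0 × 0.1178 = 1.296 V.
I(R1) = V_A / R1 = 1.296/5.73 = 0.2261 µA.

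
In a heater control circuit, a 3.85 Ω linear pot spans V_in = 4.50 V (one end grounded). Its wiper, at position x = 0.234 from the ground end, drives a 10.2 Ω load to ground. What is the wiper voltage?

V_out ≈ 0.986 V

Split the track: R_lower = x·R_p = 0.9009 Ω, R_upper = (1−x)·R_p = 2.949 Ω.
R_L loads the lower segment: effective lower R = 0.8278 Ω.
V_out = 4.50 × 0.8278/(2.949 + 0.8278) = 0.9863 V.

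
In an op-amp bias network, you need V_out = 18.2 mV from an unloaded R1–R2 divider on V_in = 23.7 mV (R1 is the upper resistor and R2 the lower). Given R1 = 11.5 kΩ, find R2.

R2 ≈ 38.1 kΩ

V_out/V_in = R2/(R1+R2) = 0.7679.
R2 = R1 · 0.7679/(1 − 0.7679) = 38.05 kΩ.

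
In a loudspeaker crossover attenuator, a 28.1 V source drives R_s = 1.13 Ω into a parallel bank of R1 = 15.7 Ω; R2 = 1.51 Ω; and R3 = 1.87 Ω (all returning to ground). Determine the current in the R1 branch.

Combine the parallel branches: R_p = (1/15.7 + 1/1.51 + 1/1.87)⁻¹ = 0.7932 Ω.
V_A by voltage divider: V_A = 28.1 × 0.7932/(1.13 + 0.7932) = 11.59 V.
Branch current I = V_A/R1 = 11.59/15.7 = 0.7382 A.

I ≈ 0.738 A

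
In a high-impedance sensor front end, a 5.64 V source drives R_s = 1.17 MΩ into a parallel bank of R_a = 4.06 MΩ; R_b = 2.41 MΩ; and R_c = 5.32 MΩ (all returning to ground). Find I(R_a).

I ≈ 0.697 µA

Equivalent of the parallel group: R_p = 1.178 MΩ.
V_A by voltage divider: V_A = 5.64 × 1.178/(1.17 + 1.178) = 2.829 V.
I(R_a) = V_A / R_a = 2.829/4.06 = 0.6968 µA.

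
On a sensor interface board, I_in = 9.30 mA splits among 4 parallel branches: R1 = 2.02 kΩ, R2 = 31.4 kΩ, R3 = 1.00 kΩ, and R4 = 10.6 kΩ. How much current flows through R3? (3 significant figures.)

I ≈ 5.74 mA

Conductances: ΣG = 1/2.02 + 1/31.4 + 1/1.00 + 1/10.6 = 1.621 (1/kΩ).
By the current-divider rule, I = I_in · G_k/ΣG = 9.30 × 0.6168 = 5.736 mA.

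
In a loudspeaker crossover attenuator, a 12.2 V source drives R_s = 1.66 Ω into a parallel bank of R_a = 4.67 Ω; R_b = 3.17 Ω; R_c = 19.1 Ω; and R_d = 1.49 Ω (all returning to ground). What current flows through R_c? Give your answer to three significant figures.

I ≈ 0.207 A

Combine the parallel branches: R_p = (1/4.67 + 1/3.17 + 1/19.1 + 1/1.49)⁻¹ = 0.7980 Ω.
V_A = 12.2 × 0.7980/2.458 = 3.961 V.
I(R_c) = V_A / R_c = 3.961/19.1 = 0.2074 A.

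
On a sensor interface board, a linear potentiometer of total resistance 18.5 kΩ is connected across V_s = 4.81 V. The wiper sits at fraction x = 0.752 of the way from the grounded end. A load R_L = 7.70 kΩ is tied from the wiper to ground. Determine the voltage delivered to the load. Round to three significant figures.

The pot divides into 4.588 kΩ above the wiper and 13.91 kΩ below.
Lower segment in parallel with the load: 13.91 ‖ 7.70 = 4.957 kΩ.
Loaded-divider output: V_out = 4.81 × 0.5193 = 2.498 V.

V_out ≈ 2.50 V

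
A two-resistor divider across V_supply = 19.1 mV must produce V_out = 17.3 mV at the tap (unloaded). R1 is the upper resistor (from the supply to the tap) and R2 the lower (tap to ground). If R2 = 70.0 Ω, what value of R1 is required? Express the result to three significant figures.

V_out/V_supply = R2/(R1+R2) = 0.9058.
Rearranging, R1 = R2·(1−k)/k = 70.0 × 0.1040 = 7.283 Ω.

R1 ≈ 7.28 Ω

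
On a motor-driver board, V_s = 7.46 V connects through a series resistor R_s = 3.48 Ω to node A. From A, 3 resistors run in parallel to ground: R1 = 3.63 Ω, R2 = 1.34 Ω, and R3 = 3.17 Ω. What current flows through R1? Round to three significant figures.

I ≈ 0.364 A

Parallel bank: R_p = 1/(1/3.63 + 1/1.34 + 1/3.17) = 0.7478 Ω.
V_A = 7.46 × 0.7478/4.228 = 1.320 V.
I(R1) = V_A / R1 = 1.320/3.63 = 0.3635 A.
(Equivalently: I_total = 1.764 A, then current-divider fraction G_k/ΣG = 0.2060.)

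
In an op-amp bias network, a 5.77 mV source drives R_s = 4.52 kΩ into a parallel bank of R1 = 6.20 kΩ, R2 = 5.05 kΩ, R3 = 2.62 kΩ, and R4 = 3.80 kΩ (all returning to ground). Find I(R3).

I ≈ 0.398 µA

Equivalent of the parallel group: R_p = 0.9959 kΩ.
V_A = 5.77 × 0.9959/5.516 = 1.042 mV.
Branch current I = V_A/R3 = 1.042/2.62 = 0.3976 µA.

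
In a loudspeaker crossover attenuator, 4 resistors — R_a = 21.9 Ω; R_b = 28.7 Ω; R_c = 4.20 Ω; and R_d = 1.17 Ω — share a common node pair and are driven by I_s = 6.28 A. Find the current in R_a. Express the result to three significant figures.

I ≈ 0.244 A

ΣG = 1/21.9 + 1/28.7 + 1/4.20 + 1/1.17 = 1.173.
By the current-divider rule, I = I_s · G_k/ΣG = 6.28 × 0.03892 = 0.2444 A.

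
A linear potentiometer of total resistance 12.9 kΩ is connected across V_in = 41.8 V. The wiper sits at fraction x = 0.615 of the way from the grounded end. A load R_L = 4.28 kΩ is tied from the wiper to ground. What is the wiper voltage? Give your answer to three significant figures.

Lower segment x·R_p = 7.934 kΩ; upper segment (1−x)·R_p = 4.966 kΩ.
R_L loads the lower segment: effective lower R = 2.780 kΩ.
Then V_out = V_in · 2.780/(4.966 + 2.780) = 15.00 V.

V_out ≈ 15.0 V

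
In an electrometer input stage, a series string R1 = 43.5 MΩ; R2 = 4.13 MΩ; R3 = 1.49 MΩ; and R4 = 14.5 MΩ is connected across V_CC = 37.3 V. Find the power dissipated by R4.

P ≈ 4.98 µW

The common current is I = 37.3/63.62 = 0.5863 µA.
P = I²R = 0.3437 × 14.5 = 4.984 µW.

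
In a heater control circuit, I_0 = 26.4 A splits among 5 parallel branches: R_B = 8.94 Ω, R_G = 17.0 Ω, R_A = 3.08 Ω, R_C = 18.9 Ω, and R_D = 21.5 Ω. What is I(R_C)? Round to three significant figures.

I ≈ 2.35 A

Total conductance ΣG = 1/8.94 + 1/17.0 + 1/3.08 + 1/18.9 + 1/21.5 = 0.5948 (units of 1/Ω).
R_C takes the fraction G_k/ΣG = 0.05291/0.5948 = 0.08896, so I = 26.4 × 0.08896 = 2.348 A.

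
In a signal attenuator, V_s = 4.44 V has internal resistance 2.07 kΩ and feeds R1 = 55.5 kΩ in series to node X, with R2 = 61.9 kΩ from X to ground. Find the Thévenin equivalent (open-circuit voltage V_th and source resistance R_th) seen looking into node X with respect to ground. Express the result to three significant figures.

R1' = 2.07 + 55.5 = 57.57 kΩ (source resistance + R1).
Open-circuit (no load on X): V_th = V_s · R2/(R1' + R2) = 4.44 × 61.9/(57.57 + 61.9) = 2.300 V.
Zeroing V_s shorts the top of R1' to ground, so R_th = R1' ‖ R2 = 29.83 kΩ.

V_th ≈ 2.30 V, R_th ≈ 29.8 kΩ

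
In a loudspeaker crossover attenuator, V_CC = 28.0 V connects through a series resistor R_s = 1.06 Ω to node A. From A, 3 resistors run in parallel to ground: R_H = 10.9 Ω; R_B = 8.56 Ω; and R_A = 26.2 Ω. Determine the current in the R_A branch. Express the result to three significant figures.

I ≈ 0.847 A

Equivalent of the parallel group: R_p = 4.053 Ω.
Node voltage V_A = V_CC · R_p/(R_s + R_p) = 28.0 × 0.7927 = 22.20 V.
Branch current I = V_A/R_A = 22.20/26.2 = 0.8471 A.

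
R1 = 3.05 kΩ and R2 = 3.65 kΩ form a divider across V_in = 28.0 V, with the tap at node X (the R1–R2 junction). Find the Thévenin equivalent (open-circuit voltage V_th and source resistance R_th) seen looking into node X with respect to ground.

With X open, the divider is unloaded: V_th = 28.0 × 3.65/6.700 = 15.25 V.
Zeroing V_in shorts the top of R1 to ground, so R_th = R1 ‖ R2 = 1.662 kΩ.

V_th ≈ 15.3 V, R_th ≈ 1.66 kΩ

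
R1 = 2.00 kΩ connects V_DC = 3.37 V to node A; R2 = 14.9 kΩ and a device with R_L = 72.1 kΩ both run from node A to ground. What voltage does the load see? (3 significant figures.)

The load sits in parallel with R2, giving an effective lower resistance R2' = R2·R_L/(R2+R_L) = 12.35 kΩ.
Voltage divider with the loaded lower leg: V_out = 3.37 × 12.35/(2.00 + 12.35) = 3.37 × 0.8606 = 2.900 V.

V_out ≈ 2.90 V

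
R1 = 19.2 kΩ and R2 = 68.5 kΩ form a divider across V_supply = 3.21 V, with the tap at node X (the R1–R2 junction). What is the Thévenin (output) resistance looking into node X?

Zeroing V_supply shorts the top of R1 to ground, so R_th = R1 ‖ R2 = 15.00 kΩ.

R_th ≈ 15.0 kΩ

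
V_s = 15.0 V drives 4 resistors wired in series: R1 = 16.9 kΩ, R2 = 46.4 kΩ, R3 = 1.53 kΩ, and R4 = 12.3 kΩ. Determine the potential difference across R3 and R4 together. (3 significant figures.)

Series total: ΣR = 16.9 + 46.4 + 1.53 + 12.3 = 77.13 kΩ.
R_{R3..R4} = 1.53 + 12.3 = 13.83 kΩ.
V = V_s · R/ΣR = 15.0 × 0.1793 = 2.690 V.

V ≈ 2.69 V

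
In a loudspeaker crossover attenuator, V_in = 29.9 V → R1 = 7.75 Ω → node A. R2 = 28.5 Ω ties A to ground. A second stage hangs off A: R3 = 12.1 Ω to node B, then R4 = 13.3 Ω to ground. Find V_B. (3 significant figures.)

The second stage (R3 + R4 = 25.40 Ω) loads node A in parallel with R2.
Effective lower resistance at A: R2 ‖ 25.40 = 13.43 Ω.
First divider: V_A = V_in · 13.43/(7.75 + 13.43) = 18.96 V.
Then the unloaded second divider: V_B = V_A × R4/(R3+R4) = 18.96 × 0.5236 = 9.928 V.

V_B ≈ 9.93 V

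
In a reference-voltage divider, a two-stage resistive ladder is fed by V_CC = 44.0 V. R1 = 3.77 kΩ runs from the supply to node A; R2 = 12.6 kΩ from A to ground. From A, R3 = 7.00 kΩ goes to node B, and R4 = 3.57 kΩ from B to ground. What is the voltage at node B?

V_B ≈ 8.97 V

The second stage (R3 + R4 = 10.57 kΩ) loads node A in parallel with R2.
R2 ‖ (R3+R4) = 5.748 kΩ.
V_A = 44.0 × 5.748/(3.77 + 5.748) = 26.57 V.
Then the unloaded second divider: V_B = V_A × R4/(R3+R4) = 26.57 × 0.3377 = 8.975 V.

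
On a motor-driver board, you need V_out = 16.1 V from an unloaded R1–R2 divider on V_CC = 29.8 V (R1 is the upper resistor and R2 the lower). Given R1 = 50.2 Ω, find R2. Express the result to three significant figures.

R2 ≈ 59.0 Ω

The divider ratio is R2/(R1+R2) = 16.1/29.8 = 0.5403.
Rearranging, R2 = R1·k/(1−k) = 50.2 × 1.175 = 58.99 Ω.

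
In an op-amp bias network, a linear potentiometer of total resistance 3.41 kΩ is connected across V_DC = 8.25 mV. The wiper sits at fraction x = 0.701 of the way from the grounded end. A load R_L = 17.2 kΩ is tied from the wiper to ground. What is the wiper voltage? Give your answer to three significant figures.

V_out ≈ 5.55 mV

The pot divides into 1.020 kΩ above the wiper and 2.390 kΩ below.
Lower segment in parallel with the load: 2.390 ‖ 17.2 = 2.099 kΩ.
Then V_out = V_DC · 2.099/(1.020 + 2.099) = 5.553 mV.
(Unloaded: V_out = x·V_DC = 5.78 mV.)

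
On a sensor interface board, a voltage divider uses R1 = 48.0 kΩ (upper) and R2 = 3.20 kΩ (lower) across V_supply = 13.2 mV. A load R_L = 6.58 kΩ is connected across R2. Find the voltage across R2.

R2 ‖ R_L = (3.20 × 6.58)/(3.20 + 6.58) = 2.153 kΩ.
Then V_out = V_supply · R2'/(R1 + R2') = 13.2 × 2.153/50.15 = 0.5666 mV.

V_out ≈ 0.567 mV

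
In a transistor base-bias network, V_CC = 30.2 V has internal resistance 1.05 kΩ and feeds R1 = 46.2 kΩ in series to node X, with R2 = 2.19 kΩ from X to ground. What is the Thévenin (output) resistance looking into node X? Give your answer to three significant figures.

R_th ≈ 2.09 kΩ

R1' = 1.05 + 46.2 = 47.25 kΩ (source resistance + R1).
With V_CC suppressed (replaced by a short), R_th = R1' ‖ R2 = (47.25 × 2.19)/(47.25 + 2.19) = 2.093 kΩ.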